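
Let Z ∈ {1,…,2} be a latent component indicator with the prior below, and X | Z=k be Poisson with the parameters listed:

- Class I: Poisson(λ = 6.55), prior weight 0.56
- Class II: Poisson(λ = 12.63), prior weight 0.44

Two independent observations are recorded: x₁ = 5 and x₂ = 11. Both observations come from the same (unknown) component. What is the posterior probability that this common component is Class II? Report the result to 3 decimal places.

Apply Bayes' rule: the posterior for each component is proportional to its prior times its likelihood at x.
Since both observations come from the same component, the likelihood for component k is f_k(x₁)·f_k(x₂).
  p_I = [e^(−6.55)·6.55^5/5! = 0.14368] × [0.0341091] = 0.00490079
  p_II = [e^(−12.63)·12.63^5/5! = 0.00876388] × [0.10694] = 0.000937212
Multiply by the mixture weights:
  π_I·p_I = 0.56 × 0.00490079 = 0.00274444
  π_II·p_II = 0.44 × 0.000937212 = 0.000412373
Evidence: 0.00274444 + 0.000412373 = 0.00315682
P(Class II | x₁,x₂) ≈ 0.131

0.131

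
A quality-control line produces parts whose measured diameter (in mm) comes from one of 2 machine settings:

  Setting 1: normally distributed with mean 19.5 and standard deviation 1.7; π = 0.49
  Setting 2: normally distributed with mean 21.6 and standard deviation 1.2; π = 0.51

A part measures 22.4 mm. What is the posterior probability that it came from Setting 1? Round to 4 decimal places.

P(component k | x) = P(Z=k)·f_k(x) / marginal(x), where marginal(x) = Σ_j P(Z=j)·f_j(x).
Normal densities:
  L_1 = 0.0547716
  L_2 = 0.266207
Multiply by the mixture weights:
  P(Z=1)·L_1 = 0.49 × 0.0547716 = 0.0268381
  P(Z=2)·L_2 = 0.51 × 0.266207 = 0.135765
Normaliser: 0.0268381 + 0.135765 = 0.162603
P(Setting 1 | data) ≈ 0.1651

0.1651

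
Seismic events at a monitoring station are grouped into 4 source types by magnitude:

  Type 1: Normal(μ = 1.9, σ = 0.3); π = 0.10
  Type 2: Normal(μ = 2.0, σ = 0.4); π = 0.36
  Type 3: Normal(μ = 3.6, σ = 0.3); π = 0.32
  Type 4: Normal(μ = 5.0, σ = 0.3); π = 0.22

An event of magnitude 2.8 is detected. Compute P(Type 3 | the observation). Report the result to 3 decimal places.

0.195

By Bayes' theorem, P(k | x) = π_k f_k(x) / Σ_j π_j f_j(x).
Normal densities:
  p_1 = 0.0147728
  p_2 = 0.134977
  p_3 = 0.0379866
  p_4 = 2.79314e-12
Prior × likelihood for each component:
  π_1·p_1 = 0.10 × 0.0147728 = 0.00147728
  π_2·p_2 = 0.36 × 0.134977 = 0.0485919
  π_3·p_3 = 0.32 × 0.0379866 = 0.0121557
  π_4·p_4 = 0.22 × 2.79314e-12 = 6.14491e-13
Marginal: 0.00147728 + 0.0485919 + 0.0121557 + 6.14491e-13 = 0.0622249
Responsibility of Type 3: 0.0121557 / 0.0622249 ≈ 0.195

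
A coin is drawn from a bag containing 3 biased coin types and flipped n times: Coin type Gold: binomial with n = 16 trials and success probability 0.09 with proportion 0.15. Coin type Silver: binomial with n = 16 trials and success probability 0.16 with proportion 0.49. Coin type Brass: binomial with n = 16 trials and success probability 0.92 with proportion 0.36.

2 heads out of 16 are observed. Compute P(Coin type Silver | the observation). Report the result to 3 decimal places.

Posterior ∝ prior × likelihood, so P(k | x) ∝ π_k f_k(x); normalise over all components.
Evaluate each component's likelihood at the observed value:
  f_Gold = C(16,2)·0.09^2·0.91^14 = 120·0.0081·0.267042 = 0.259565
  f_Silver = C(16,2)·0.16^2·0.84^14 = 120·0.0256·0.0870783 = 0.267505
  f_Brass = C(16,2)·0.92^2·0.08^14 = 120·0.8464·4.39805e-16 = 4.46701e-14
Prior × likelihood for each component:
  π_Gold·f_Gold = 0.15 × 0.259565 = 0.0389347
  π_Silver·f_Silver = 0.49 × 0.267505 = 0.131077
  π_Brass·f_Brass = 0.36 × 4.46701e-14 = 1.60812e-14
Marginal: 0.0389347 + 0.131077 + 1.60812e-14 = 0.170012
Responsibility of Coin type Silver: 0.131077 / 0.170012 ≈ 0.771

0.771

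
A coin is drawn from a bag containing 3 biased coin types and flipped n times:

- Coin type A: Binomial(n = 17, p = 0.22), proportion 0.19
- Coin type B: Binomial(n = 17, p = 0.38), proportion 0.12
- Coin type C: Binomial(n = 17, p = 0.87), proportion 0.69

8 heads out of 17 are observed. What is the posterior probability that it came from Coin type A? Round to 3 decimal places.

0.136

The responsibility of component k is π_k f_k(x) divided by Σ_j π_j f_j(x).
Evaluate each component's likelihood at the observed value:
  p_A = C(17,8)·0.22^8·0.78^9 = 24310·5.48759e-06·0.106869 = 0.0142567
  p_B = C(17,8)·0.38^8·0.62^9 = 24310·0.000434779·0.0135371 = 0.14308
  p_C = C(17,8)·0.87^8·0.13^9 = 24310·0.328212·1.06045e-08 = 8.46115e-05
Multiply by the mixture weights:
  π_A·p_A = 0.19 × 0.0142567 = 0.00270877
  π_B·p_B = 0.12 × 0.14308 = 0.0171696
  π_C·p_C = 0.69 × 8.46115e-05 = 5.83819e-05
Denominator: 0.00270877 + 0.0171696 + 5.83819e-05 = 0.0199367
So the posterior for Coin type A is 0.00270877 / 0.0199367 ≈ 0.136.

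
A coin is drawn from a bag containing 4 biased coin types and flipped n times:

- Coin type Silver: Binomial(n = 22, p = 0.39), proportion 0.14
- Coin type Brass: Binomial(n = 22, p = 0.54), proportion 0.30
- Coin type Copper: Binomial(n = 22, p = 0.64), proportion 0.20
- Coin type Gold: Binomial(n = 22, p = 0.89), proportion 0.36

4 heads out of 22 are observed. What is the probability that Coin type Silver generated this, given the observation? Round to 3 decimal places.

0.953

Posterior ∝ prior × likelihood, so P(k | x) ∝ π_k f_k(x); normalise over all components.
Component likelihoods at x = 4 heads out of 22:
  L_Silver = 0.0231425
  L_Brass = 0.000528969
  L_Copper = 1.26584e-05
  L_Gold = 2.55178e-14
Unnormalised posteriors:
  π_Silver·L_Silver = 0.14 × 0.0231425 = 0.00323995
  π_Brass·L_Brass = 0.30 × 0.000528969 = 0.000158691
  π_Copper·L_Copper = 0.20 × 1.26584e-05 = 2.53168e-06
  π_Gold·L_Gold = 0.36 × 2.55178e-14 = 9.1864e-15
Sum: 0.00323995 + 0.000158691 + 2.53168e-06 + 9.1864e-15 = 0.00340117
Responsibility of Coin type Silver: 0.00323995 / 0.00340117 ≈ 0.953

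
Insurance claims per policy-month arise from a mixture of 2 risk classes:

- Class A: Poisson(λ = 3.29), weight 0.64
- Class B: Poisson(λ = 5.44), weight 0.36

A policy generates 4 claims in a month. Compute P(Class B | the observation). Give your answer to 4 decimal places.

0.3288

Apply Bayes' rule: the posterior for each component is proportional to its prior times its likelihood at x.
Evaluate each component's likelihood at the observed value:
  p_A = 0.181863
  p_B = 0.158352
Unnormalised posteriors:
  π_A·p_A = 0.64 × 0.181863 = 0.116392
  π_B·p_B = 0.36 × 0.158352 = 0.0570066
Denominator: 0.116392 + 0.0570066 = 0.173399
Responsibility of Class B: 0.0570066 / 0.173399 ≈ 0.3288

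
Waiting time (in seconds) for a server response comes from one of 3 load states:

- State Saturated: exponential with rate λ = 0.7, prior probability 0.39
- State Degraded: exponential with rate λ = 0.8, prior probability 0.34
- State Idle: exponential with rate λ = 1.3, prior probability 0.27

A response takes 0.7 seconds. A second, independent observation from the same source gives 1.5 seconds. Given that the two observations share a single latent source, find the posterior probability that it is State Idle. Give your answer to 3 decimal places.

P(component k | x) = P(Z=k)·f_k(x) / marginal(x), where marginal(x) = Σ_j P(Z=j)·f_j(x).
Since both observations come from the same component, the likelihood for component k is f_k(x₁)·f_k(x₂).
  f_Saturated = [0.428838] × [0.244956] = 0.105047
  f_Degraded = [0.456967] × [0.240955] = 0.110109
  f_Idle = [0.523281] × [0.184956] = 0.0967842
Weight by the priors:
  P(Z=Saturated)·f_Saturated = 0.39 × 0.105047 = 0.0409682
  P(Z=Degraded)·f_Degraded = 0.34 × 0.110109 = 0.037437
  P(Z=Idle)·f_Idle = 0.27 × 0.0967842 = 0.0261317
Marginal: 0.0409682 + 0.037437 + 0.0261317 = 0.104537
P(State Idle | x) ≈ 0.250

0.250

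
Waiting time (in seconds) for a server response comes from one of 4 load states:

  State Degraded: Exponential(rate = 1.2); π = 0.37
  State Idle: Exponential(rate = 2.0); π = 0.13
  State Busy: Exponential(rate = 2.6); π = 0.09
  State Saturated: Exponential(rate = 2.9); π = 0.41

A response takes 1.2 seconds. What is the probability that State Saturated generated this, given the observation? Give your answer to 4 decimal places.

P(component k | x) = P(Z=k)·f_k(x) / marginal(x), where marginal(x) = Σ_j P(Z=j)·f_j(x).
Evaluate each component's likelihood at the observed value:
  f_Degraded = 0.284313
  f_Idle = 0.181436
  f_Busy = 0.114809
  f_Saturated = 0.0893415
Multiply by the mixture weights:
  P(Z=Degraded)·f_Degraded = 0.37 × 0.284313 = 0.105196
  P(Z=Idle)·f_Idle = 0.13 × 0.181436 = 0.0235867
  P(Z=Busy)·f_Busy = 0.09 × 0.114809 = 0.0103328
  P(Z=Saturated)·f_Saturated = 0.41 × 0.0893415 = 0.03663
Sum: 0.105196 + 0.0235867 + 0.0103328 + 0.03663 = 0.175745
P(State Saturated | 1.2 seconds) = 0.03663 / 0.175745 ≈ 0.2084

0.2084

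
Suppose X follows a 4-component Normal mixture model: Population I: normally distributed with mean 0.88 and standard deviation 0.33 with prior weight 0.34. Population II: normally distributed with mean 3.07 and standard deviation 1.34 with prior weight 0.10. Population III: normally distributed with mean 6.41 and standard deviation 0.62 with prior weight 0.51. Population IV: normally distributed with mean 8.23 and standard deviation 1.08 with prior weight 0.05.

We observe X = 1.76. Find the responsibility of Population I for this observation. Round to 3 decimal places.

0.389

P(component k | x) = π_k·f_k(x) / marginal(x), where marginal(x) = Σ_j π_j·f_j(x).
Component likelihoods at x = 1.76:
  p_I = (1/(0.33·√(2π)))·exp(−(1.76−0.88)²/(2·0.33²)) = 1.208916·exp(-3.55556) = 0.0345333
  p_II = (1/(1.34·√(2π)))·exp(−(1.76−3.07)²/(2·1.34²)) = 0.297718·exp(-0.47786) = 0.184617
  p_III = (1/(0.62·√(2π)))·exp(−(1.76−6.41)²/(2·0.62²)) = 0.643455·exp(-28.12500) = 3.92632e-13
  p_IV = (1/(1.08·√(2π)))·exp(−(1.76−8.23)²/(2·1.08²)) = 0.369391·exp(-17.94449) = 5.94695e-09
Prior × likelihood for each component:
  π_I·p_I = 0.34 × 0.0345333 = 0.0117413
  π_II·p_II = 0.10 × 0.184617 = 0.0184617
  π_III·p_III = 0.51 × 3.92632e-13 = 2.00242e-13
  π_IV·p_IV = 0.05 × 5.94695e-09 = 2.97348e-10
Evidence: 0.0117413 + 0.0184617 + 2.00242e-13 + 2.97348e-10 = 0.030203
P(Population I | 1.76) = 0.0117413 / 0.030203 ≈ 0.389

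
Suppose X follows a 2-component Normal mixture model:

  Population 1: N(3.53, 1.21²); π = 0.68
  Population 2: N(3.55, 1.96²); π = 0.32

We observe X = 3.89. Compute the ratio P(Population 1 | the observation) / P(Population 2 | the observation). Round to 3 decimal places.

Posterior odds = (π_i f_i(x)) / (π_j f_j(x)); the normalising sum cancels.
Evaluate each component's likelihood at the observed value:
  p_1 = 0.31543
  p_2 = 0.200502
Odds = (0.68/0.32) × (0.31543/0.200502) = 2.125 × 1.5732 ≈ 3.343

3.343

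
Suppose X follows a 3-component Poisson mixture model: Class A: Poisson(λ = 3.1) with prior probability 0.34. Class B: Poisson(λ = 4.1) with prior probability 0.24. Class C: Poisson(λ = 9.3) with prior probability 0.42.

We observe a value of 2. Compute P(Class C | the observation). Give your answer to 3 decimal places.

P(component k | x) = π_k·f_k(x) / marginal(x), where marginal(x) = Σ_j π_j·f_j(x).
Poisson probabilities:
  p_A = 0.216461
  p_B = 0.139293
  p_C = 0.00395364
Weight by the priors:
  π_A·p_A = 0.34 × 0.216461 = 0.0735969
  π_B·p_B = 0.24 × 0.139293 = 0.0334304
  π_C·p_C = 0.42 × 0.00395364 = 0.00166053
Evidence: 0.0735969 + 0.0334304 + 0.00166053 = 0.108688
Responsibility of Class C: 0.00166053 / 0.108688 ≈ 0.015

0.015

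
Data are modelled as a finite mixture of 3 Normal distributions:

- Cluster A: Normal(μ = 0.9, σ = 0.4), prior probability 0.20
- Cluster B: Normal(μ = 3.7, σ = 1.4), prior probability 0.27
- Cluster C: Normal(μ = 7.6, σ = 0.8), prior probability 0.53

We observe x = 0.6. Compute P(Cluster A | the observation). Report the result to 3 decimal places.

0.958

By Bayes' theorem, P(k | x) = π_k f_k(x) / Σ_j π_j f_j(x).
Component likelihoods at x = 0.6:
  p_A = 0.752844
  p_B = 0.0245525
  p_C = 1.18164e-17
Multiply by the mixture weights:
  π_A·p_A = 0.20 × 0.752844 = 0.150569
  π_B·p_B = 0.27 × 0.0245525 = 0.00662918
  π_C·p_C = 0.53 × 1.18164e-17 = 6.26268e-18
Evidence: 0.150569 + 0.00662918 + 6.26268e-18 = 0.157198
Responsibility of Cluster A: 0.150569 / 0.157198 ≈ 0.958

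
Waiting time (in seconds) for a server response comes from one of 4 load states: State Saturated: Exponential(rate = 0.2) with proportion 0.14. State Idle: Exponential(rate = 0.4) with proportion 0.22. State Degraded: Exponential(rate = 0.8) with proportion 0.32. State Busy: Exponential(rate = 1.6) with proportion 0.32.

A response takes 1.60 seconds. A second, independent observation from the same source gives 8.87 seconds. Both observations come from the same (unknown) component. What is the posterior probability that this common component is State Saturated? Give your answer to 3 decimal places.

0.543

By Bayes' theorem, P(k | x) = π_k f_k(x) / Σ_j π_j f_j(x).
Since both observations come from the same component, the likelihood for component k is f_k(x₁)·f_k(x₂).
  f_Saturated = [0.14523] × [0.0339306] = 0.00492774
  f_Idle = [0.210917] × [0.0115129] = 0.00242826
  f_Degraded = [0.22243] × [0.00066273] = 0.000147411
  f_Busy = [0.123688] × [1.09803e-06] = 1.35812e-07
Unnormalised posteriors:
  π_Saturated·f_Saturated = 0.14 × 0.00492774 = 0.000689883
  π_Idle·f_Idle = 0.22 × 0.00242826 = 0.000534217
  π_Degraded·f_Degraded = 0.32 × 0.000147411 = 4.71715e-05
  π_Busy·f_Busy = 0.32 × 1.35812e-07 = 4.34599e-08
Sum: 0.000689883 + 0.000534217 + 4.71715e-05 + 4.34599e-08 = 0.00127131
Responsibility of State Saturated: 0.000689883 / 0.00127131 ≈ 0.543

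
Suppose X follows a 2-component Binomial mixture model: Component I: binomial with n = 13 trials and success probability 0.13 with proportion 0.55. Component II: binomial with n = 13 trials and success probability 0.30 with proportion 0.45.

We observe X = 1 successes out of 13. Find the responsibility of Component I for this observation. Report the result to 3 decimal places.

0.878

Posterior ∝ prior × likelihood, so P(k | x) ∝ π_k f_k(x); normalise over all components.
Evaluate each component's likelihood at the observed value:
  p_I = 0.317774
  p_II = 0.053981
Prior × likelihood for each component:
  π_I·p_I = 0.55 × 0.317774 = 0.174775
  π_II·p_II = 0.45 × 0.053981 = 0.0242915
Sum: 0.174775 + 0.0242915 = 0.199067
Responsibility of Component I: 0.174775 / 0.199067 ≈ 0.878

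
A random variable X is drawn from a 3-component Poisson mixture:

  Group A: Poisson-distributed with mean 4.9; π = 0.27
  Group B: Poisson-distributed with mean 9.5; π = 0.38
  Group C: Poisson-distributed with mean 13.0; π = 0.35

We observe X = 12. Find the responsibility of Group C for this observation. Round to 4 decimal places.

0.5391

By Bayes' theorem, P(k | x) = π_k f_k(x) / Σ_j π_j f_j(x).
Poisson probabilities:
  f_A = e^(−4.9)·4.9^12/12! = 0.00297833
  f_B = e^(−9.5)·9.5^12/12! = 0.0844401
  f_C = e^(−13.0)·13.0^12/12! = 0.10994
Unnormalised posteriors:
  π_A·f_A = 0.27 × 0.00297833 = 0.00080415
  π_B·f_B = 0.38 × 0.0844401 = 0.0320872
  π_C·f_C = 0.35 × 0.10994 = 0.0384789
Evidence: 0.00080415 + 0.0320872 + 0.0384789 = 0.0713703
P(Group C | 12) ≈ 0.5391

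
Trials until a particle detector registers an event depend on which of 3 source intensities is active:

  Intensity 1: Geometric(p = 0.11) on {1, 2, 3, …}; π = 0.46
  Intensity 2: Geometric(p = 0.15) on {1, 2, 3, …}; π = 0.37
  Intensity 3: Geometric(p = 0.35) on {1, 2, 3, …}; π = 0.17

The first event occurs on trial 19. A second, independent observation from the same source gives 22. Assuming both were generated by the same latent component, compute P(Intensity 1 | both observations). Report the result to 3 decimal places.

0.801

P(component k | x) = w_k·f_k(x) / marginal(x), where marginal(x) = Σ_j w_j·f_j(x).
Since both observations come from the same component, the likelihood for component k is f_k(x₁)·f_k(x₂).
  p_1 = [0.0135025] × [0.00951881] = 0.000128527
  p_2 = [0.00804696] × [0.00494184] = 3.97668e-05
  p_3 = [0.000150144] × [4.12333e-05] = 6.19095e-09
Unnormalised posteriors:
  w_1·p_1 = 0.46 × 0.000128527 = 5.91226e-05
  w_2·p_2 = 0.37 × 3.97668e-05 = 1.47137e-05
  w_3·p_3 = 0.17 × 6.19095e-09 = 1.05246e-09
Evidence: 5.91226e-05 + 1.47137e-05 + 1.05246e-09 = 7.38374e-05
P(Intensity 1 | x₁,x₂) ≈ 0.801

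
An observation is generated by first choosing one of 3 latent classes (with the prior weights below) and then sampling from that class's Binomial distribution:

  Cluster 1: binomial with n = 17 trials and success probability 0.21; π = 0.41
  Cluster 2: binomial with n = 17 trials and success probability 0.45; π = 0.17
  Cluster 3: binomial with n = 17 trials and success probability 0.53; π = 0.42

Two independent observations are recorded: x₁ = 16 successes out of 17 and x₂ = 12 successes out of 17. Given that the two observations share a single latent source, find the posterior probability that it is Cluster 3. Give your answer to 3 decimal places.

0.989

P(component k | x) = π_k·f_k(x) / marginal(x), where marginal(x) = Σ_j π_j·f_j(x).
Since both observations come from the same component, the likelihood for component k is f_k(x₁)·f_k(x₂).
  p_1 = [1.92125e-10] × [1.40061e-05] = 2.69093e-15
  p_2 = [2.6437e-05] × [0.021474] = 5.67709e-07
  p_3 = [0.000309714] × [0.0697188] = 2.15929e-05
Multiply by the mixture weights:
  π_1·p_1 = 0.41 × 2.69093e-15 = 1.10328e-15
  π_2·p_2 = 0.17 × 5.67709e-07 = 9.65105e-08
  π_3·p_3 = 0.42 × 2.15929e-05 = 9.06901e-06
Evidence: 1.10328e-15 + 9.65105e-08 + 9.06901e-06 = 9.16552e-06
P(Cluster 3 | data) ≈ 0.989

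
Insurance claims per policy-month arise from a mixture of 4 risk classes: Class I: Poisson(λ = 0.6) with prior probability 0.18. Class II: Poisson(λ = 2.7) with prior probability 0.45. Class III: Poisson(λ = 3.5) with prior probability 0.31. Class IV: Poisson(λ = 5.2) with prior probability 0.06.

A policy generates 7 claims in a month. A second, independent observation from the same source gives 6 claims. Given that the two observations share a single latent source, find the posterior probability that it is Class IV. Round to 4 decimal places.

0.4711

Posterior ∝ prior × likelihood, so P(k | x) ∝ π_k f_k(x); normalise over all components.
Since both observations come from the same component, the likelihood for component k is f_k(x₁)·f_k(x₂).
  p_I = [3.04826e-06] × [3.5563e-05] = 1.08405e-10
  p_II = [0.0139483] × [0.0361622] = 0.000504401
  p_III = [0.0385492] × [0.0770983] = 0.00297208
  p_IV = [0.112528] × [0.15148] = 0.0170458
Multiply by the mixture weights:
  π_I·p_I = 0.18 × 1.08405e-10 = 1.95129e-11
  π_II·p_II = 0.45 × 0.000504401 = 0.00022698
  π_III·p_III = 0.31 × 0.00297208 = 0.000921344
  π_IV·p_IV = 0.06 × 0.0170458 = 0.00102275
Sum: 1.95129e-11 + 0.00022698 + 0.000921344 + 0.00102275 = 0.00217107
P(Class IV | data) ≈ 0.4711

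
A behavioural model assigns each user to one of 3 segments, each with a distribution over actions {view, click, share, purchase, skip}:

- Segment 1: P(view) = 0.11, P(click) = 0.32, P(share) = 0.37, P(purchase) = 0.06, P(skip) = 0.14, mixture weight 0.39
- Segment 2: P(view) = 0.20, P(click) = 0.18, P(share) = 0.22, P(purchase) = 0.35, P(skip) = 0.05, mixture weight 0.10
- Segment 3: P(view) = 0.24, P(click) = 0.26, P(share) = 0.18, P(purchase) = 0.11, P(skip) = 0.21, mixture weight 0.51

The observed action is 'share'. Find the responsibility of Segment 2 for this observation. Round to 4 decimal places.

0.0852

Apply Bayes' rule: the posterior for each component is proportional to its prior times its likelihood at x.
Component likelihoods at x = 'share':
  L_1 = 0.37
  L_2 = 0.22
  L_3 = 0.18
Unnormalised posteriors:
  P(Z=1)·L_1 = 0.39 × 0.37 = 0.1443
  P(Z=2)·L_2 = 0.10 × 0.22 = 0.022
  P(Z=3)·L_3 = 0.51 × 0.18 = 0.0918
Marginal: 0.1443 + 0.022 + 0.0918 = 0.2581
P(Segment 2 | the observation) = 0.022 / 0.2581 ≈ 0.0852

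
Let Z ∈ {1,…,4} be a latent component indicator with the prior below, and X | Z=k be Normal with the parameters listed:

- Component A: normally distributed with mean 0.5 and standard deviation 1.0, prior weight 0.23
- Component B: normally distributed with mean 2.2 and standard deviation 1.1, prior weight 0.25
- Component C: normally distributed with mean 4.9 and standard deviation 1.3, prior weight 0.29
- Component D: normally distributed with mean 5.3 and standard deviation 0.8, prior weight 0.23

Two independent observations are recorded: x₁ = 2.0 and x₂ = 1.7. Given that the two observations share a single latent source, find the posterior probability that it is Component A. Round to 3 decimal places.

0.165

The responsibility of component k is P(Z=k) f_k(x) divided by Σ_j P(Z=j) f_j(x).
Since both observations come from the same component, the likelihood for component k is f_k(x₁)·f_k(x₂).
  f_A = [0.129518] × [0.194186] = 0.0251505
  f_B = [0.356729] × [0.327079] = 0.116679
  f_C = [0.02549] × [0.0148332] = 0.000378098
  f_D = [0.000100676] × [1.99797e-05] = 2.01147e-09
Weight by the priors:
  P(Z=A)·f_A = 0.23 × 0.0251505 = 0.00578462
  P(Z=B)·f_B = 0.25 × 0.116679 = 0.0291696
  P(Z=C)·f_C = 0.29 × 0.000378098 = 0.000109648
  P(Z=D)·f_D = 0.23 × 2.01147e-09 = 4.62637e-10
Marginal: 0.00578462 + 0.0291696 + 0.000109648 + 4.62637e-10 = 0.0350639
P(Component A | x₁, x₂) ≈ 0.165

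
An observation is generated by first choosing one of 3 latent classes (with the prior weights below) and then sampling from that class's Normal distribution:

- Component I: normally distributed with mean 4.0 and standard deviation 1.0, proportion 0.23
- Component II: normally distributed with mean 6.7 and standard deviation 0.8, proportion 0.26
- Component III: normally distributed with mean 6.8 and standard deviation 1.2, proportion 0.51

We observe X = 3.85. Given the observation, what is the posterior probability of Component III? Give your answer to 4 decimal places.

0.0833

The responsibility of component k is w_k f_k(x) divided by Σ_j w_j f_j(x).
Component likelihoods at x = 3.85:
  f_I = (1/(1.0·√(2π)))·exp(−(3.85−4.0)²/(2·1.0²)) = 0.398942·exp(-0.01125) = 0.394479
  f_II = (1/(0.8·√(2π)))·exp(−(3.85−6.7)²/(2·0.8²)) = 0.498678·exp(-6.34570) = 0.000874815
  f_III = (1/(1.2·√(2π)))·exp(−(3.85−6.8)²/(2·1.2²)) = 0.332452·exp(-3.02170) = 0.0161965
Weight by the priors:
  w_I·f_I = 0.23 × 0.394479 = 0.0907302
  w_II·f_II = 0.26 × 0.000874815 = 0.000227452
  w_III·f_III = 0.51 × 0.0161965 = 0.0082602
Marginal: 0.0907302 + 0.000227452 + 0.0082602 = 0.0992179
Responsibility of Component III: 0.0082602 / 0.0992179 ≈ 0.0833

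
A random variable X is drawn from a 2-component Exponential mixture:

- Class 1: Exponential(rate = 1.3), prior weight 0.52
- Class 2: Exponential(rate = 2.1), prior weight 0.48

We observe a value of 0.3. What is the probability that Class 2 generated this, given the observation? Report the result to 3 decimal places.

0.540

Apply Bayes' rule: the posterior for each component is proportional to its prior times its likelihood at x.
Component likelihoods at x = 0.3:
  L_1 = 0.880174
  L_2 = 1.11844
Weight by the priors:
  w_1·L_1 = 0.52 × 0.880174 = 0.45769
  w_2·L_2 = 0.48 × 1.11844 = 0.536853
Denominator: 0.45769 + 0.536853 = 0.994543
P(Class 2 | the observation) ≈ 0.540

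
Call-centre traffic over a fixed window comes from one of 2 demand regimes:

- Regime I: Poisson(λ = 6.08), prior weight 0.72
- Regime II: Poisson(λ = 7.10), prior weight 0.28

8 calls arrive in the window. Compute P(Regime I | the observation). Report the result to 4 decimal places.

Posterior ∝ prior × likelihood, so P(k | x) ∝ w_k f_k(x); normalise over all components.
Evaluate each component's likelihood at the observed value:
  L_I = 0.105974
  L_II = 0.132146
Weight by the priors:
  w_I·L_I = 0.72 × 0.105974 = 0.076301
  w_II·L_II = 0.28 × 0.132146 = 0.037001
Sum: 0.076301 + 0.037001 = 0.113302
Responsibility of Regime I: 0.076301 / 0.113302 ≈ 0.6734

0.6734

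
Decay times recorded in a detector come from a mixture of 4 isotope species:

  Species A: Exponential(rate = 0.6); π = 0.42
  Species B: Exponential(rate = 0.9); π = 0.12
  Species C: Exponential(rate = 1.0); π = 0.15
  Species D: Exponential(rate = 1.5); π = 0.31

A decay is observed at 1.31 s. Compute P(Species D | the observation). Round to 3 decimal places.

By Bayes' theorem, P(k | x) = w_k f_k(x) / Σ_j w_j f_j(x).
Exponential densities:
  f_A = 0.6·e^(−0.6·1.31) = 0.6·e^(−0.7860) = 0.273398
  f_B = 0.9·e^(−0.9·1.31) = 0.9·e^(−1.1790) = 0.276828
  f_C = 1.0·e^(−1.0·1.31) = 1.0·e^(−1.3100) = 0.26982
  f_D = 1.5·e^(−1.5·1.31) = 1.5·e^(−1.9650) = 0.210234
Unnormalised posteriors:
  w_A·f_A = 0.42 × 0.273398 = 0.114827
  w_B·f_B = 0.12 × 0.276828 = 0.0332193
  w_C·f_C = 0.15 × 0.26982 = 0.040473
  w_D·f_D = 0.31 × 0.210234 = 0.0651725
Sum: 0.114827 + 0.0332193 + 0.040473 + 0.0651725 = 0.253692
P(Species D | x) = 0.0651725 / 0.253692 ≈ 0.257

0.257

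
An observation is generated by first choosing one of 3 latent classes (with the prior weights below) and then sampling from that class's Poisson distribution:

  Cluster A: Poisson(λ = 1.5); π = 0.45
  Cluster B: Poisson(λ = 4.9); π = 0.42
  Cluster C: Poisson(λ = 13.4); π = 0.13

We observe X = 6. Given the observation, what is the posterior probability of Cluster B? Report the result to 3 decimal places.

0.950

Apply Bayes' rule: the posterior for each component is proportional to its prior times its likelihood at x.
Poisson probabilities:
  L_A = e^(−1.5)·1.5^6/6! = 0.00352999
  L_B = e^(−4.9)·4.9^6/6! = 0.143153
  L_C = e^(−13.4)·13.4^6/6! = 0.0121829
Prior × likelihood for each component:
  w_A·L_A = 0.45 × 0.00352999 = 0.00158849
  w_B·L_B = 0.42 × 0.143153 = 0.0601243
  w_C·L_C = 0.13 × 0.0121829 = 0.00158378
Normaliser: 0.00158849 + 0.0601243 + 0.00158378 = 0.0632966
P(Cluster B | the observation) = 0.0601243 / 0.0632966 ≈ 0.950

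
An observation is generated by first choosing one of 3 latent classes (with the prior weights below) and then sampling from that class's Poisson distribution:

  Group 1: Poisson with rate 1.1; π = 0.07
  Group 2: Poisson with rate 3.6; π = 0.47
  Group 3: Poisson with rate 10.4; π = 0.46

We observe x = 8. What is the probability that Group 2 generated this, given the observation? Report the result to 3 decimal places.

0.159

By Bayes' theorem, P(k | x) = π_k f_k(x) / Σ_j π_j f_j(x).
Component likelihoods at x = 8:
  p_1 = 1.76969e-05
  p_2 = 0.0191179
  p_3 = 0.103296
Prior × likelihood for each component:
  π_1·p_1 = 0.07 × 1.76969e-05 = 1.23878e-06
  π_2·p_2 = 0.47 × 0.0191179 = 0.0089854
  π_3·p_3 = 0.46 × 0.103296 = 0.0475162
Denominator: 1.23878e-06 + 0.0089854 + 0.0475162 = 0.0565028
So the posterior for Group 2 is 0.0089854 / 0.0565028 ≈ 0.159.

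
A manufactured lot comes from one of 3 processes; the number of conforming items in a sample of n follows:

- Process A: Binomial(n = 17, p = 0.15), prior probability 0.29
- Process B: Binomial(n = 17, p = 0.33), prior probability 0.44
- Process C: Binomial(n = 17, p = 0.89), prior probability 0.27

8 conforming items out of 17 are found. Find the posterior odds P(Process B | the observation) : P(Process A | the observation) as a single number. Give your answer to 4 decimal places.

97.8000

The posterior odds equal the prior odds times the likelihood ratio: (P(Z=i)/P(Z=j))·(f_i(x)/f_j(x)).
Binomial probabilities:
  p_A = C(17,8)·0.15^8·0.85^9 = 24310·2.56289e-07·0.231617 = 0.00144306
  p_B = C(17,8)·0.33^8·0.67^9 = 24310·0.000140641·0.0272065 = 0.0930186
  p_C = C(17,8)·0.89^8·0.11^9 = 24310·0.393659·2.35795e-09 = 2.25652e-05
0.0409282 / 0.000418488 ≈ 97.8000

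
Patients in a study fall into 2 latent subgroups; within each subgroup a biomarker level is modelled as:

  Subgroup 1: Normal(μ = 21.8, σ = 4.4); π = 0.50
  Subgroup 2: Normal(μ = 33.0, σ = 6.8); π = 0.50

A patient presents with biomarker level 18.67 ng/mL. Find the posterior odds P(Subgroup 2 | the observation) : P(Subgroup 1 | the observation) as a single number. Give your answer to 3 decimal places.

0.090

Since P(k|x) ∝ π_k f_k(x), the posterior odds are π_i f_i(x) / (π_j f_j(x)).
Component likelihoods at x = 18.67 ng/mL:
  f_1 = (1/(4.4·√(2π)))·exp(−(18.67−21.8)²/(2·4.4²)) = 0.090669·exp(-0.25302) = 0.0704
  f_2 = (1/(6.8·√(2π)))·exp(−(18.67−33.0)²/(2·6.8²)) = 0.058668·exp(-2.22047) = 0.00636889
0.00318445 / 0.0352 ≈ 0.090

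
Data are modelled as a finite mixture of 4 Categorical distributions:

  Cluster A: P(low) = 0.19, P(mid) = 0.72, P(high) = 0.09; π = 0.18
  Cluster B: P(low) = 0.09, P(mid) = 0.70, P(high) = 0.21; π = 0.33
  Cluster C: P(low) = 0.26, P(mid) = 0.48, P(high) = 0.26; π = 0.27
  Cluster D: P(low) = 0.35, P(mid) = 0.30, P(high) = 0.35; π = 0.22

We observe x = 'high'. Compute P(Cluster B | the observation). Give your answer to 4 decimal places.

0.2978

By Bayes' theorem, P(k | x) = P(Z=k) f_k(x) / Σ_j P(Z=j) f_j(x).
Component likelihoods at x = 'high':
  L_A = P(high | comp) = 0.09
  L_B = P(high | comp) = 0.21
  L_C = P(high | comp) = 0.26
  L_D = P(high | comp) = 0.35
Weight by the priors:
  P(Z=A)·L_A = 0.18 × 0.09 = 0.0162
  P(Z=B)·L_B = 0.33 × 0.21 = 0.0693
  P(Z=C)·L_C = 0.27 × 0.26 = 0.0702
  P(Z=D)·L_D = 0.22 × 0.35 = 0.077
Evidence: 0.0162 + 0.0693 + 0.0702 + 0.077 = 0.2327
P(Cluster B | x) ≈ 0.2978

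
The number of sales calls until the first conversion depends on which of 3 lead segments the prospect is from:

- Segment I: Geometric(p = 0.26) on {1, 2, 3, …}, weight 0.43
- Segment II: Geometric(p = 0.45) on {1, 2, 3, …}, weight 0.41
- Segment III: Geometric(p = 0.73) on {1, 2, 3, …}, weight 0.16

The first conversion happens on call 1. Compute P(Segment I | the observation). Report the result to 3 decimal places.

Apply Bayes' rule: the posterior for each component is proportional to its prior times its likelihood at x.
Evaluate each component's likelihood at the observed value:
  p_I = 0.26·(1−0.26)^0 = 0.26·1 = 0.26
  p_II = 0.45·(1−0.45)^0 = 0.45·1 = 0.45
  p_III = 0.73·(1−0.73)^0 = 0.73·1 = 0.73
Weight by the priors:
  P(Z=I)·p_I = 0.43 × 0.26 = 0.1118
  P(Z=II)·p_II = 0.41 × 0.45 = 0.1845
  P(Z=III)·p_III = 0.16 × 0.73 = 0.1168
Marginal: 0.1118 + 0.1845 + 0.1168 = 0.4131
Responsibility of Segment I: 0.1118 / 0.4131 ≈ 0.271

0.271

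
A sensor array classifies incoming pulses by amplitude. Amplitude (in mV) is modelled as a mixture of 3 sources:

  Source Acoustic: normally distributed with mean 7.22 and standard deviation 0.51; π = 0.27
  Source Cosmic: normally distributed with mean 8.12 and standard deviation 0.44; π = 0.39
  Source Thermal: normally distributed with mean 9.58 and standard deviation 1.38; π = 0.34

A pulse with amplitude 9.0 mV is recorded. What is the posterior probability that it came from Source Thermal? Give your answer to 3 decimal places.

By Bayes' theorem, P(k | x) = π_k f_k(x) / Σ_j π_j f_j(x).
Component likelihoods at x = 9.0 mV:
  f_Acoustic = (1/(0.51·√(2π)))·exp(−(9.0−7.22)²/(2·0.51²)) = 0.782240·exp(-6.09073) = 0.00177079
  f_Cosmic = (1/(0.44·√(2π)))·exp(−(9.0−8.12)²/(2·0.44²)) = 0.906687·exp(-2.00000) = 0.122707
  f_Thermal = (1/(1.38·√(2π)))·exp(−(9.0−9.58)²/(2·1.38²)) = 0.289089·exp(-0.08832) = 0.264651
Weight by the priors:
  π_Acoustic·f_Acoustic = 0.27 × 0.00177079 = 0.000478114
  π_Cosmic·f_Cosmic = 0.39 × 0.122707 = 0.0478556
  π_Thermal·f_Thermal = 0.34 × 0.264651 = 0.0899813
Sum: 0.000478114 + 0.0478556 + 0.0899813 = 0.138315
Responsibility of Source Thermal: 0.0899813 / 0.138315 ≈ 0.651

0.651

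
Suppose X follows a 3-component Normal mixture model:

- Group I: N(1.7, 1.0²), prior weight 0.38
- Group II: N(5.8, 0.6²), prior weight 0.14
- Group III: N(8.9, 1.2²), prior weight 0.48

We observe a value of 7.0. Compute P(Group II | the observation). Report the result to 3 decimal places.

P(component k | x) = P(Z=k)·f_k(x) / marginal(x), where marginal(x) = Σ_j P(Z=j)·f_j(x).
Evaluate each component's likelihood at the observed value:
  p_I = 3.17135e-07
  p_II = 0.0899849
  p_III = 0.0949189
Multiply by the mixture weights:
  P(Z=I)·p_I = 0.38 × 3.17135e-07 = 1.20511e-07
  P(Z=II)·p_II = 0.14 × 0.0899849 = 0.0125979
  P(Z=III)·p_III = 0.48 × 0.0949189 = 0.0455611
Evidence: 1.20511e-07 + 0.0125979 + 0.0455611 = 0.0581591
So the posterior for Group II is 0.0125979 / 0.0581591 ≈ 0.217.

0.217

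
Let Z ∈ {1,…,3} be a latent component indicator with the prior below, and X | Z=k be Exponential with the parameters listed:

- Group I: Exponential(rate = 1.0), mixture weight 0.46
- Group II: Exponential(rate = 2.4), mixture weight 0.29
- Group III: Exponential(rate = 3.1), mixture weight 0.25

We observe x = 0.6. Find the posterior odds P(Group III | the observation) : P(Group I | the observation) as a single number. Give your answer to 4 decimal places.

0.4779

Posterior odds = (π_i f_i(x)) / (π_j f_j(x)); the normalising sum cancels.
Component likelihoods at x = 0.6:
  f_I = 1.0·e^(−1.0·0.6) = 1.0·e^(−0.6000) = 0.548812
  f_II = 2.4·e^(−2.4·0.6) = 2.4·e^(−1.4400) = 0.568627
  f_III = 3.1·e^(−3.1·0.6) = 3.1·e^(−1.8600) = 0.482585
Posterior odds = (π_III·f_III) / (π_I·f_I) = (0.25·0.482585) / (0.46·0.548812) = 0.120646 / 0.252453 ≈ 0.4779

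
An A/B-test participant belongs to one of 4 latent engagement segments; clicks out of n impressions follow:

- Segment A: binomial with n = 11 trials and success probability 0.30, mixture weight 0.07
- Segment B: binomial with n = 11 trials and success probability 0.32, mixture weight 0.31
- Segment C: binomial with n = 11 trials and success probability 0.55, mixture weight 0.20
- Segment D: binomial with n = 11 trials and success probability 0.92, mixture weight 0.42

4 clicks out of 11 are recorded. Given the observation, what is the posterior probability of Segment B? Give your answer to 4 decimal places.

0.6550

Apply Bayes' rule: the posterior for each component is proportional to its prior times its likelihood at x.
Evaluate each component's likelihood at the observed value:
  f_A = 0.220133
  f_B = 0.232636
  f_C = 0.112837
  f_D = 4.95787e-06
Multiply by the mixture weights:
  P(Z=A)·f_A = 0.07 × 0.220133 = 0.0154093
  P(Z=B)·f_B = 0.31 × 0.232636 = 0.072117
  P(Z=C)·f_C = 0.20 × 0.112837 = 0.0225674
  P(Z=D)·f_D = 0.42 × 4.95787e-06 = 2.08231e-06
Marginal: 0.0154093 + 0.072117 + 0.0225674 + 2.08231e-06 = 0.110096
So the posterior for Segment B is 0.072117 / 0.110096 ≈ 0.6550.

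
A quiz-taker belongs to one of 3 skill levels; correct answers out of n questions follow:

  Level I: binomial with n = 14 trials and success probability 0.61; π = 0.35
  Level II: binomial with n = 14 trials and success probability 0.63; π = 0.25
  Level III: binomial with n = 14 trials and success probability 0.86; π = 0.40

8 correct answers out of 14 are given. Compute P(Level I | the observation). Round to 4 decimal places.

The responsibility of component k is π_k f_k(x) divided by Σ_j π_j f_j(x).
Binomial probabilities:
  p_I = 0.202573
  p_II = 0.191201
  p_III = 0.00676568
Weight by the priors:
  π_I·p_I = 0.35 × 0.202573 = 0.0709006
  π_II·p_II = 0.25 × 0.191201 = 0.0478002
  π_III·p_III = 0.40 × 0.00676568 = 0.00270627
Evidence: 0.0709006 + 0.0478002 + 0.00270627 = 0.121407
P(Level I | 8 correct answers out of 14) ≈ 0.5840

0.5840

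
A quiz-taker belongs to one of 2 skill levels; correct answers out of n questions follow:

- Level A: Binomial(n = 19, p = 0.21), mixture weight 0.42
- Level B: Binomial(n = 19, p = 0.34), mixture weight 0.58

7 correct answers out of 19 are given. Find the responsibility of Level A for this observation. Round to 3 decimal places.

By Bayes' theorem, P(k | x) = P(Z=k) f_k(x) / Σ_j P(Z=j) f_j(x).
Evaluate each component's likelihood at the observed value:
  f_A = C(19,7)·0.21^7·0.79^12 = 50388·1.80109e-05·0.0590915 = 0.0536275
  f_B = C(19,7)·0.34^7·0.66^12 = 50388·0.000525234·0.00683168 = 0.180803
Weight by the priors:
  P(Z=A)·f_A = 0.42 × 0.0536275 = 0.0225235
  P(Z=B)·f_B = 0.58 × 0.180803 = 0.104866
Normaliser: 0.0225235 + 0.104866 = 0.12739
So the posterior for Level A is 0.0225235 / 0.12739 ≈ 0.177.

0.177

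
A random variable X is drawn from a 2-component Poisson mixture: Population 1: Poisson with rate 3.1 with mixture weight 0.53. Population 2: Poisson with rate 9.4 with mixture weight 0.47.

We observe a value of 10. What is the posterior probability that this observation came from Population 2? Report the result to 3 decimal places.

0.991

Posterior ∝ prior × likelihood, so P(k | x) ∝ π_k f_k(x); normalise over all components.
Component likelihoods at x = 10:
  f_1 = e^(−3.1)·3.1^10/10! = 0.00101752
  f_2 = e^(−9.4)·9.4^10/10! = 0.122786
Prior × likelihood for each component:
  π_1·f_1 = 0.53 × 0.00101752 = 0.000539283
  π_2·f_2 = 0.47 × 0.122786 = 0.0577092
Evidence: 0.000539283 + 0.0577092 = 0.0582485
P(Population 2 | data) = 0.0577092 / 0.0582485 ≈ 0.991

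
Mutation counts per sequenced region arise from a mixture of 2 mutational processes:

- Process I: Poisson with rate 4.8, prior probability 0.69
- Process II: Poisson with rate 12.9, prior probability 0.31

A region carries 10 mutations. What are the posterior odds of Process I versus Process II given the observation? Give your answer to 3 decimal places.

0.373

The posterior odds equal the prior odds times the likelihood ratio: (P(Z=i)/P(Z=j))·(f_i(x)/f_j(x)).
Component likelihoods at x = 10 mutations:
  f_I = 0.0147243
  f_II = 0.0878487
Odds = (0.69/0.31) × (0.0147243/0.0878487) = 2.22581 × 0.16761 ≈ 0.373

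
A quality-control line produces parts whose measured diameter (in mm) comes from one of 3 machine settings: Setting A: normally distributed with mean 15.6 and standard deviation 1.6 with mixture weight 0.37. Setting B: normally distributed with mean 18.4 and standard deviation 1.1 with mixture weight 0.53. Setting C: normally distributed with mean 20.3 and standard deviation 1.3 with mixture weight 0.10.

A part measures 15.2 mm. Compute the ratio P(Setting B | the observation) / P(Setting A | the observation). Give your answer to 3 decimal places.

Posterior odds = (w_i f_i(x)) / (w_j f_j(x)); the normalising sum cancels.
Normal densities:
  L_A = 0.241668
  L_B = 0.00527038
  L_C = 0.000139622
Posterior odds = (w_B·L_B) / (w_A·L_A) = (0.53·0.00527038) / (0.37·0.241668) = 0.0027933 / 0.089417 ≈ 0.031

0.031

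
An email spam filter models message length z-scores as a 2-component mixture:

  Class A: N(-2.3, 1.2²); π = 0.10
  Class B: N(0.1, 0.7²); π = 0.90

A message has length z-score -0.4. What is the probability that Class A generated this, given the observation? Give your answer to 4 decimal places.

Posterior ∝ prior × likelihood, so P(k | x) ∝ π_k f_k(x); normalise over all components.
Evaluate each component's likelihood at the observed value:
  f_A = (1/(1.2·√(2π)))·exp(−(-0.4−-2.3)²/(2·1.2²)) = 0.332452·exp(-1.25347) = 0.0949189
  f_B = (1/(0.7·√(2π)))·exp(−(-0.4−0.1)²/(2·0.7²)) = 0.569918·exp(-0.25510) = 0.441593
Unnormalised posteriors:
  π_A·f_A = 0.10 × 0.0949189 = 0.00949189
  π_B·f_B = 0.90 × 0.441593 = 0.397434
Denominator: 0.00949189 + 0.397434 = 0.406926
P(Class A | data) = 0.00949189 / 0.406926 ≈ 0.0233

0.0233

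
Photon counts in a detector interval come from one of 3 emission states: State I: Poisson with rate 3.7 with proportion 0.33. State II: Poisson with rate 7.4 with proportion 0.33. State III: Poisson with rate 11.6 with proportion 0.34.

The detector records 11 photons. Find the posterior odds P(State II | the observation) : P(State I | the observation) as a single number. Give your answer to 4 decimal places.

The posterior odds equal the prior odds times the likelihood ratio: (π_i/π_j)·(f_i(x)/f_j(x)).
Evaluate each component's likelihood at the observed value:
  p_I = 0.00110198
  p_II = 0.0557974
  p_III = 0.117508
Posterior odds = (π_II·p_II) / (π_I·p_I) = (0.33·0.0557974) / (0.33·0.00110198) = 0.0184131 / 0.000363653 ≈ 50.6338

50.6338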